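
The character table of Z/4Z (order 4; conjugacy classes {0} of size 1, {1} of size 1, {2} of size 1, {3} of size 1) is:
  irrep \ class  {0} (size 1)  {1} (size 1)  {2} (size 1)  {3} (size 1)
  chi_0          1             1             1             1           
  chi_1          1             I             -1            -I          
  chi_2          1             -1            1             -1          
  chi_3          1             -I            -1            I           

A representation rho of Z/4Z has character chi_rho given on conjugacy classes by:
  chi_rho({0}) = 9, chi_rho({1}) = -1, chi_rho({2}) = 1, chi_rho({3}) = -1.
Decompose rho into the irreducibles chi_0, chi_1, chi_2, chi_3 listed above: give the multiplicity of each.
Multiplicities: chi_0: 2, chi_1: 2, chi_2: 3, chi_3: 2.

Use <chi_rho, chi> = (1/|G|) sum_C |C| * chi_rho(C) * conj(chi(C)) with |G| = 4 for each irreducible chi in the table:
  <chi_rho, chi_0> = (1/4)[1*(9)*conj(1) + 1*(-1)*conj(1) + 1*(1)*conj(1) + 1*(-1)*conj(1)]
      = (1/4)[(9) + (-1) + (1) + (-1)] = 8/4 = 2
  <chi_rho, chi_1> = (1/4)[1*(9)*conj(1) + 1*(-1)*conj(I) + 1*(1)*conj(-1) + 1*(-1)*conj(-I)]
      = (1/4)[(9) + (I) + (-1) + (-I)] = 8/4 = 2
  <chi_rho, chi_2> = (1/4)[1*(9)*conj(1) + 1*(-1)*conj(-1) + 1*(1)*conj(1) + 1*(-1)*conj(-1)]
      = (1/4)[(9) + (1) + (1) + (1)] = 12/4 = 3
  <chi_rho, chi_3> = (1/4)[1*(9)*conj(1) + 1*(-1)*conj(-I) + 1*(1)*conj(-1) + 1*(-1)*conj(I)]
      = (1/4)[(9) + (-I) + (-1) + (I)] = 8/4 = 2
(Exp terms are combined using exp(i*s)*conj(exp(i*t)) = exp(i*(s-t)), and sums of them are collapsed using the identity that for every m > 1 the m distinct m-th roots of unity sum to 0, e.g. 1 + exp(2*I*pi/3) + exp(-2*I*pi/3) = 0.)
Dimension check: dim(rho) = sum (mult * dim) = 2*1 + 2*1 + 3*1 + 2*1 = 9 = chi_rho(e) = 9.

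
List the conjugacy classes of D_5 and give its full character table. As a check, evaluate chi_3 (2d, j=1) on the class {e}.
Conjugacy classes: {e} of size 1, {r^1, r^4} of size 2, {r^2, r^3} of size 2, {s, sr, ..., sr^4} of size 5.
Character table:
  irrep \ class              {e} (size 1)  {r^1, r^4} (size 2)  {r^2, r^3} (size 2)  {s, sr, ..., sr^4} (size 5)
  chi_1 (triv)               1             1                    1                    1                          
  chi_2 (sign: r->1, s->-1)  1             1                    1                    -1                         
  chi_3 (2d, j=1)            2             -1/2 + sqrt(5)/2     -sqrt(5)/2 - 1/2     0                          
  chi_4 (2d, j=2)            2             -sqrt(5)/2 - 1/2     -1/2 + sqrt(5)/2     0                          

Spot check: chi_3 (2d, j=1) on {e} = 2.

Justification: D_5 has order 2*5 = 10 with 4 conjugacy classes, hence 4 irreducibles. Sum of squared dims 1 + 1 + 4 + 4 = 10 = |G|. Linear characters come from the abelianisation; the 2-dimensional irreps have character r^k -> 2*cos(2*pi*j*k/5), reflections -> 0.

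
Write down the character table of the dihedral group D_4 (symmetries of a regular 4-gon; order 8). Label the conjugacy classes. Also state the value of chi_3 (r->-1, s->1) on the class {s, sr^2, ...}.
Conjugacy classes: {e} of size 1, {r^2} of size 1, {r^1, r^3} of size 2, {s, sr^2, ...} of size 2, {sr, sr^3, ...} of size 2.
Character table:
  irrep \ class              {e} (size 1)  {r^2} (size 1)  {r^1, r^3} (size 2)  {s, sr^2, ...} (size 2)  {sr, sr^3, ...} (size 2)
  chi_1 (triv)               1             1               1                    1                        1                       
  chi_2 (sign: r->1, s->-1)  1             1               1                    -1                       -1                      
  chi_3 (r->-1, s->1)        1             1               -1                   1                        -1                      
  chi_4 (r->-1, s->-1)       1             1               -1                   -1                       1                       
  chi_5 (2d, j=1)            2             -2              0                    0                        0                       

Spot check: chi_3 (r->-1, s->1) on {s, sr^2, ...} = 1.

Details: D_4 has order 2*4 = 8 with 5 conjugacy classes, hence 5 irreducibles. Sum of squared dims 1 + 1 + 1 + 1 + 4 = 8 = |G|. Linear characters come from the abelianisation; the 2-dimensional irreps have character r^k -> 2*cos(2*pi*j*k/4), reflections -> 0.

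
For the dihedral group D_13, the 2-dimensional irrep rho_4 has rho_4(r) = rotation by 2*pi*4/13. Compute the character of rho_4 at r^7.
chi_{rho_4}(r^7) = 2*cos(2*pi*4*7/13) = 2*cos(56*pi/13)

rho_4(r^7) is rotation by angle 2*pi*4*7/13, whose trace is 2*cos(2*pi*4*7/13) = 2*cos(56*pi/13).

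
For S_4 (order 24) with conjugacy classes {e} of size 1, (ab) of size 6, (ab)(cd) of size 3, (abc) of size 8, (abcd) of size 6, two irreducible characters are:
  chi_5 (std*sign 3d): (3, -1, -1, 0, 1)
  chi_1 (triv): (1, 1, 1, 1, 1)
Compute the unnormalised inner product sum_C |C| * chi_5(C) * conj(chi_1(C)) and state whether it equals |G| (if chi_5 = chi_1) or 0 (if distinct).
Sum = 0; so <chi_5, chi_1> = 0 (distinct irreducibles are orthogonal).

Details: Compute term by term over conjugacy classes (|C| * chi_5(C) * conj(chi_1(C))):
  1*(3)*conj(1) + 6*(-1)*conj(1) + 3*(-1)*conj(1) + 8*(0)*conj(1) + 6*(1)*conj(1)
  = (3) + (-6) + (-3) + (0) + (6)
  = 0.
Dividing by |G| = 24 gives 0/24 = 0, matching the row-orthogonality relation <chi_5, chi_1> = [chi_5 = chi_1].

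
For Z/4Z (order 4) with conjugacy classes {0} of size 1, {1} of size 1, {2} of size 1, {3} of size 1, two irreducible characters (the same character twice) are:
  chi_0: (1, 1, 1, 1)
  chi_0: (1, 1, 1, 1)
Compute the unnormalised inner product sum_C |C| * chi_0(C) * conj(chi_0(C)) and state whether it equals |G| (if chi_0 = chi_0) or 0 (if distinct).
Sum = 4 = |G| = 4; so <chi_0, chi_0> = 1 (norm-1 confirms irreducibility).

Compute term by term over conjugacy classes (|C| * chi_0(C) * conj(chi_0(C))):
  1*(1)*conj(1) + 1*(1)*conj(1) + 1*(1)*conj(1) + 1*(1)*conj(1)
  = (1) + (1) + (1) + (1)
  = 4.
(Exp terms are combined using exp(i*s)*conj(exp(i*t)) = exp(i*(s-t)), and sums of them are collapsed using the identity that for every m > 1 the m distinct m-th roots of unity sum to 0, e.g. 1 + exp(2*I*pi/3) + exp(-2*I*pi/3) = 0.)
Dividing by |G| = 4 gives 4/4 = 1, matching the row-orthogonality relation <chi_0, chi_0> = [chi_0 = chi_0].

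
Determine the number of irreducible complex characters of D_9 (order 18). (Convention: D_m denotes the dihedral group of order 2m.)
6

Reasoning: The number of irreducible complex representations of a finite group equals its number of conjugacy classes. D_9 has 6 conjugacy classes ((n+3)/2 for n odd), so D_9 (order 18) has exactly 6 irreducible complex representations.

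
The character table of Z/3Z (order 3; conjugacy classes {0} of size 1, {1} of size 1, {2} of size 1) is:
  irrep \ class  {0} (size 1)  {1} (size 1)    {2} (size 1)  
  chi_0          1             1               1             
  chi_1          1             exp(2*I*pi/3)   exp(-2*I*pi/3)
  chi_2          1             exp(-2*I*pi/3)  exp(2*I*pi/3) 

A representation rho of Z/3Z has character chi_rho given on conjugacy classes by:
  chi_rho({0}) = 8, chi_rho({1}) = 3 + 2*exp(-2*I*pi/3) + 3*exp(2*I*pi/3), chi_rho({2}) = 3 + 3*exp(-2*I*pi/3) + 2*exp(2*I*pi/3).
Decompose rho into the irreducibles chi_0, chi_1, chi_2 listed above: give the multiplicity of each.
Multiplicities: chi_0: 3, chi_1: 3, chi_2: 2.

Explanation: Use <chi_rho, chi> = (1/|G|) sum_C |C| * chi_rho(C) * conj(chi(C)) with |G| = 3 for each irreducible chi in the table:
  <chi_rho, chi_0> = (1/3)[1*(8)*conj(1) + 1*(3 + 2*exp(-2*I*pi/3) + 3*exp(2*I*pi/3))*conj(1) + 1*(3 + 3*exp(-2*I*pi/3) + 2*exp(2*I*pi/3))*conj(1)]
      = (1/3)[(8) + (3 + 2*exp(-2*I*pi/3) + 3*exp(2*I*pi/3)) + (3 + 3*exp(-2*I*pi/3) + 2*exp(2*I*pi/3))] = 9/3 = 3
  <chi_rho, chi_1> = (1/3)[1*(8)*conj(1) + 1*(3 + 2*exp(-2*I*pi/3) + 3*exp(2*I*pi/3))*conj(exp(2*I*pi/3)) + 1*(3 + 3*exp(-2*I*pi/3) + 2*exp(2*I*pi/3))*conj(exp(-2*I*pi/3))]
      = (1/3)[(8) + (3 + 3*exp(-2*I*pi/3) + 2*exp(2*I*pi/3)) + (3 + 2*exp(-2*I*pi/3) + 3*exp(2*I*pi/3))] = 9/3 = 3
  <chi_rho, chi_2> = (1/3)[1*(8)*conj(1) + 1*(3 + 2*exp(-2*I*pi/3) + 3*exp(2*I*pi/3))*conj(exp(-2*I*pi/3)) + 1*(3 + 3*exp(-2*I*pi/3) + 2*exp(2*I*pi/3))*conj(exp(2*I*pi/3))]
      = (1/3)[(8) + (-1) + (-1)] = 6/3 = 2
(Exp terms are combined using exp(i*s)*conj(exp(i*t)) = exp(i*(s-t)), and sums of them are collapsed using the identity that for every m > 1 the m distinct m-th roots of unity sum to 0, e.g. 1 + exp(2*I*pi/3) + exp(-2*I*pi/3) = 0.)
Dimension check: dim(rho) = sum (mult * dim) = 3*1 + 3*1 + 2*1 = 8 = chi_rho(e) = 8.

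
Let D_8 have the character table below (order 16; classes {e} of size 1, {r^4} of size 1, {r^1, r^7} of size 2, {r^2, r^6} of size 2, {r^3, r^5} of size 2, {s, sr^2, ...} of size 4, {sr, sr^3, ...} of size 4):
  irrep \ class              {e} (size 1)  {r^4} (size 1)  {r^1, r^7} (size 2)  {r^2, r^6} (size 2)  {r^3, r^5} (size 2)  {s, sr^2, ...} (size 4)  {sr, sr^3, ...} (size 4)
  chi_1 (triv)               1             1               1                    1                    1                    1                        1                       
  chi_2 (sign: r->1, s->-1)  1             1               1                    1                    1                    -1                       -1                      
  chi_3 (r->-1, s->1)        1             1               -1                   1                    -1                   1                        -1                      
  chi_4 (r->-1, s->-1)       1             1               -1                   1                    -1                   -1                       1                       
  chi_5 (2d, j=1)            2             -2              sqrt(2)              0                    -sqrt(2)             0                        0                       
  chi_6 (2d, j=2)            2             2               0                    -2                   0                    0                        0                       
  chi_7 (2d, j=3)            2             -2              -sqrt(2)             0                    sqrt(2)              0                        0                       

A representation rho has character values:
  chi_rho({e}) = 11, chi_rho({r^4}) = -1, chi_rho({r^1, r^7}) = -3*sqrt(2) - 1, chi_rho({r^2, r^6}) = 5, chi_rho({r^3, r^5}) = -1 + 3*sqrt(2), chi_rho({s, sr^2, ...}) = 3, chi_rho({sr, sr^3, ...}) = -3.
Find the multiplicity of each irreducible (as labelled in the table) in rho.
Multiplicities: chi_1: 1, chi_2: 1, chi_3: 3, chi_4: 0, chi_5: 0, chi_6: 0, chi_7: 3.

Details: Use <chi_rho, chi> = (1/|G|) sum_C |C| * chi_rho(C) * conj(chi(C)) with |G| = 16 for each irreducible chi in the table:
  <chi_rho, chi_1> = (1/16)[1*(11)*conj(1) + 1*(-1)*conj(1) + 2*(-3*sqrt(2) - 1)*conj(1) + 2*(5)*conj(1) + 2*(-1 + 3*sqrt(2))*conj(1) + 4*(3)*conj(1) + 4*(-3)*conj(1)]
      = (1/16)[(11) + (-1) + (-6*sqrt(2) - 2) + (10) + (-2 + 6*sqrt(2)) + (12) + (-12)] = 16/16 = 1
  <chi_rho, chi_2> = (1/16)[1*(11)*conj(1) + 1*(-1)*conj(1) + 2*(-3*sqrt(2) - 1)*conj(1) + 2*(5)*conj(1) + 2*(-1 + 3*sqrt(2))*conj(1) + 4*(3)*conj(-1) + 4*(-3)*conj(-1)]
      = (1/16)[(11) + (-1) + (-6*sqrt(2) - 2) + (10) + (-2 + 6*sqrt(2)) + (-12) + (12)] = 16/16 = 1
  <chi_rho, chi_3> = (1/16)[1*(11)*conj(1) + 1*(-1)*conj(1) + 2*(-3*sqrt(2) - 1)*conj(-1) + 2*(5)*conj(1) + 2*(-1 + 3*sqrt(2))*conj(-1) + 4*(3)*conj(1) + 4*(-3)*conj(-1)]
      = (1/16)[(11) + (-1) + (2 + 6*sqrt(2)) + (10) + (2 - 6*sqrt(2)) + (12) + (12)] = 48/16 = 3
  <chi_rho, chi_4> = (1/16)[1*(11)*conj(1) + 1*(-1)*conj(1) + 2*(-3*sqrt(2) - 1)*conj(-1) + 2*(5)*conj(1) + 2*(-1 + 3*sqrt(2))*conj(-1) + 4*(3)*conj(-1) + 4*(-3)*conj(1)]
      = (1/16)[(11) + (-1) + (2 + 6*sqrt(2)) + (10) + (2 - 6*sqrt(2)) + (-12) + (-12)] = 0/16 = 0
  <chi_rho, chi_5> = (1/16)[1*(11)*conj(2) + 1*(-1)*conj(-2) + 2*(-3*sqrt(2) - 1)*conj(sqrt(2)) + 2*(5)*conj(0) + 2*(-1 + 3*sqrt(2))*conj(-sqrt(2)) + 4*(3)*conj(0) + 4*(-3)*conj(0)]
      = (1/16)[(22) + (2) + (-12 - 2*sqrt(2)) + (0) + (-12 + 2*sqrt(2)) + (0) + (0)] = 0/16 = 0
  <chi_rho, chi_6> = (1/16)[1*(11)*conj(2) + 1*(-1)*conj(2) + 2*(-3*sqrt(2) - 1)*conj(0) + 2*(5)*conj(-2) + 2*(-1 + 3*sqrt(2))*conj(0) + 4*(3)*conj(0) + 4*(-3)*conj(0)]
      = (1/16)[(22) + (-2) + (0) + (-20) + (0) + (0) + (0)] = 0/16 = 0
  <chi_rho, chi_7> = (1/16)[1*(11)*conj(2) + 1*(-1)*conj(-2) + 2*(-3*sqrt(2) - 1)*conj(-sqrt(2)) + 2*(5)*conj(0) + 2*(-1 + 3*sqrt(2))*conj(sqrt(2)) + 4*(3)*conj(0) + 4*(-3)*conj(0)]
      = (1/16)[(22) + (2) + (2*sqrt(2) + 12) + (0) + (12 - 2*sqrt(2)) + (0) + (0)] = 48/16 = 3
Dimension check: dim(rho) = sum (mult * dim) = 1*1 + 1*1 + 3*1 + 0*1 + 0*2 + 0*2 + 3*2 = 11 = chi_rho(e) = 11.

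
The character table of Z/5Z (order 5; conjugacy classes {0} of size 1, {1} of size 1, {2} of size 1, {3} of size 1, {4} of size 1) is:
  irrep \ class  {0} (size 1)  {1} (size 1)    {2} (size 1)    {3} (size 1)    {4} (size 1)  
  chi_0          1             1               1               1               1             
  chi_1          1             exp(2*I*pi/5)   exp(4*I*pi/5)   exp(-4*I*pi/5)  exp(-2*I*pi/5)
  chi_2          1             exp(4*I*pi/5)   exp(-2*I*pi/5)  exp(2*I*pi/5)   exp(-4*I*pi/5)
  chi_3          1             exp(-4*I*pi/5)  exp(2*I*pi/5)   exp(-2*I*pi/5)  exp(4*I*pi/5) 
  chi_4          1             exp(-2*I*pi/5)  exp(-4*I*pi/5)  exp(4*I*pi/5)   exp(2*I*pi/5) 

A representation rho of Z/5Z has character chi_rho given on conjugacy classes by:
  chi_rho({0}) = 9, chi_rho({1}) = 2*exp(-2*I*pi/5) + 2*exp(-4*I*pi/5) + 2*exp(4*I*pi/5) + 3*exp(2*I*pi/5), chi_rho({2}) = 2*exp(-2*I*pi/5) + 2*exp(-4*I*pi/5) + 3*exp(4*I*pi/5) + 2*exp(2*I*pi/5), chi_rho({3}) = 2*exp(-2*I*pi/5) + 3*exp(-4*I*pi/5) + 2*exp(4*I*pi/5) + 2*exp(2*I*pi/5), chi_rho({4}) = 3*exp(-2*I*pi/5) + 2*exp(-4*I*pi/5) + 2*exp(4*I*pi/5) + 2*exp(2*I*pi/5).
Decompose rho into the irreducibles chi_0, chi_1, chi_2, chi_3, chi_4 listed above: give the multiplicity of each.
Multiplicities: chi_0: 0, chi_1: 3, chi_2: 2, chi_3: 2, chi_4: 2.

Argument: Use <chi_rho, chi> = (1/|G|) sum_C |C| * chi_rho(C) * conj(chi(C)) with |G| = 5 for each irreducible chi in the table:
  <chi_rho, chi_0> = (1/5)[1*(9)*conj(1) + 1*(2*exp(-2*I*pi/5) + 2*exp(-4*I*pi/5) + 2*exp(4*I*pi/5) + 3*exp(2*I*pi/5))*conj(1) + 1*(2*exp(-2*I*pi/5) + 2*exp(-4*I*pi/5) + 3*exp(4*I*pi/5) + 2*exp(2*I*pi/5))*conj(1) + 1*(2*exp(-2*I*pi/5) + 3*exp(-4*I*pi/5) + 2*exp(4*I*pi/5) + 2*exp(2*I*pi/5))*conj(1) + 1*(3*exp(-2*I*pi/5) + 2*exp(-4*I*pi/5) + 2*exp(4*I*pi/5) + 2*exp(2*I*pi/5))*conj(1)]
      = (1/5)[(9) + (2*exp(-2*I*pi/5) + 2*exp(-4*I*pi/5) + 2*exp(4*I*pi/5) + 3*exp(2*I*pi/5)) + (2*exp(-2*I*pi/5) + 2*exp(-4*I*pi/5) + 3*exp(4*I*pi/5) + 2*exp(2*I*pi/5)) + (2*exp(-2*I*pi/5) + 3*exp(-4*I*pi/5) + 2*exp(4*I*pi/5) + 2*exp(2*I*pi/5)) + (3*exp(-2*I*pi/5) + 2*exp(-4*I*pi/5) + 2*exp(4*I*pi/5) + 2*exp(2*I*pi/5))] = 0/5 = 0
  <chi_rho, chi_1> = (1/5)[1*(9)*conj(1) + 1*(2*exp(-2*I*pi/5) + 2*exp(-4*I*pi/5) + 2*exp(4*I*pi/5) + 3*exp(2*I*pi/5))*conj(exp(2*I*pi/5)) + 1*(2*exp(-2*I*pi/5) + 2*exp(-4*I*pi/5) + 3*exp(4*I*pi/5) + 2*exp(2*I*pi/5))*conj(exp(4*I*pi/5)) + 1*(2*exp(-2*I*pi/5) + 3*exp(-4*I*pi/5) + 2*exp(4*I*pi/5) + 2*exp(2*I*pi/5))*conj(exp(-4*I*pi/5)) + 1*(3*exp(-2*I*pi/5) + 2*exp(-4*I*pi/5) + 2*exp(4*I*pi/5) + 2*exp(2*I*pi/5))*conj(exp(-2*I*pi/5))]
      = (1/5)[(9) + (3 + 2*exp(-4*I*pi/5) + 2*exp(4*I*pi/5) + 2*exp(2*I*pi/5)) + (3 + 2*exp(-2*I*pi/5) + 2*exp(4*I*pi/5) + 2*exp(2*I*pi/5)) + (3 + 2*exp(-2*I*pi/5) + 2*exp(-4*I*pi/5) + 2*exp(2*I*pi/5)) + (3 + 2*exp(-2*I*pi/5) + 2*exp(-4*I*pi/5) + 2*exp(4*I*pi/5))] = 15/5 = 3
  <chi_rho, chi_2> = (1/5)[1*(9)*conj(1) + 1*(2*exp(-2*I*pi/5) + 2*exp(-4*I*pi/5) + 2*exp(4*I*pi/5) + 3*exp(2*I*pi/5))*conj(exp(4*I*pi/5)) + 1*(2*exp(-2*I*pi/5) + 2*exp(-4*I*pi/5) + 3*exp(4*I*pi/5) + 2*exp(2*I*pi/5))*conj(exp(-2*I*pi/5)) + 1*(2*exp(-2*I*pi/5) + 3*exp(-4*I*pi/5) + 2*exp(4*I*pi/5) + 2*exp(2*I*pi/5))*conj(exp(2*I*pi/5)) + 1*(3*exp(-2*I*pi/5) + 2*exp(-4*I*pi/5) + 2*exp(4*I*pi/5) + 2*exp(2*I*pi/5))*conj(exp(-4*I*pi/5))]
      = (1/5)[(9) + (2 + 3*exp(-2*I*pi/5) + 2*exp(4*I*pi/5) + 2*exp(2*I*pi/5)) + (2 + 2*exp(-2*I*pi/5) + 3*exp(-4*I*pi/5) + 2*exp(4*I*pi/5)) + (2 + 2*exp(-4*I*pi/5) + 3*exp(4*I*pi/5) + 2*exp(2*I*pi/5)) + (2 + 2*exp(-2*I*pi/5) + 2*exp(-4*I*pi/5) + 3*exp(2*I*pi/5))] = 10/5 = 2
  <chi_rho, chi_3> = (1/5)[1*(9)*conj(1) + 1*(2*exp(-2*I*pi/5) + 2*exp(-4*I*pi/5) + 2*exp(4*I*pi/5) + 3*exp(2*I*pi/5))*conj(exp(-4*I*pi/5)) + 1*(2*exp(-2*I*pi/5) + 2*exp(-4*I*pi/5) + 3*exp(4*I*pi/5) + 2*exp(2*I*pi/5))*conj(exp(2*I*pi/5)) + 1*(2*exp(-2*I*pi/5) + 3*exp(-4*I*pi/5) + 2*exp(4*I*pi/5) + 2*exp(2*I*pi/5))*conj(exp(-2*I*pi/5)) + 1*(3*exp(-2*I*pi/5) + 2*exp(-4*I*pi/5) + 2*exp(4*I*pi/5) + 2*exp(2*I*pi/5))*conj(exp(4*I*pi/5))]
      = (1/5)[(9) + (2 + 2*exp(-2*I*pi/5) + 3*exp(-4*I*pi/5) + 2*exp(2*I*pi/5)) + (2 + 2*exp(-4*I*pi/5) + 2*exp(4*I*pi/5) + 3*exp(2*I*pi/5)) + (2 + 3*exp(-2*I*pi/5) + 2*exp(-4*I*pi/5) + 2*exp(4*I*pi/5)) + (2 + 2*exp(-2*I*pi/5) + 3*exp(4*I*pi/5) + 2*exp(2*I*pi/5))] = 10/5 = 2
  <chi_rho, chi_4> = (1/5)[1*(9)*conj(1) + 1*(2*exp(-2*I*pi/5) + 2*exp(-4*I*pi/5) + 2*exp(4*I*pi/5) + 3*exp(2*I*pi/5))*conj(exp(-2*I*pi/5)) + 1*(2*exp(-2*I*pi/5) + 2*exp(-4*I*pi/5) + 3*exp(4*I*pi/5) + 2*exp(2*I*pi/5))*conj(exp(-4*I*pi/5)) + 1*(2*exp(-2*I*pi/5) + 3*exp(-4*I*pi/5) + 2*exp(4*I*pi/5) + 2*exp(2*I*pi/5))*conj(exp(4*I*pi/5)) + 1*(3*exp(-2*I*pi/5) + 2*exp(-4*I*pi/5) + 2*exp(4*I*pi/5) + 2*exp(2*I*pi/5))*conj(exp(2*I*pi/5))]
      = (1/5)[(9) + (2 + 2*exp(-2*I*pi/5) + 2*exp(-4*I*pi/5) + 3*exp(4*I*pi/5)) + (2 + 3*exp(-2*I*pi/5) + 2*exp(-4*I*pi/5) + 2*exp(2*I*pi/5)) + (2 + 2*exp(-2*I*pi/5) + 2*exp(4*I*pi/5) + 3*exp(2*I*pi/5)) + (2 + 3*exp(-4*I*pi/5) + 2*exp(4*I*pi/5) + 2*exp(2*I*pi/5))] = 10/5 = 2
(Exp terms are combined using exp(i*s)*conj(exp(i*t)) = exp(i*(s-t)), and sums of them are collapsed using the identity that for every m > 1 the m distinct m-th roots of unity sum to 0, e.g. 1 + exp(2*I*pi/3) + exp(-2*I*pi/3) = 0.)
Dimension check: dim(rho) = sum (mult * dim) = 0*1 + 3*1 + 2*1 + 2*1 + 2*1 = 9 = chi_rho(e) = 9.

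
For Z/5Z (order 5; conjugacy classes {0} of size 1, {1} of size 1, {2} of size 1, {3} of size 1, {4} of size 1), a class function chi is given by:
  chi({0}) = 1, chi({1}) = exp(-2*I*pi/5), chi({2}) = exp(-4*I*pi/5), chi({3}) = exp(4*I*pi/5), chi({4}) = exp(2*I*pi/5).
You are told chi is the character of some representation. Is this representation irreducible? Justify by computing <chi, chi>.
Irreducible: <chi, chi> = 1.

Justification: <chi, chi> = (1/|G|) sum_C |C| * |chi(C)|^2 = (1/5)[1*|1|^2 + 1*|exp(-2*I*pi/5)|^2 + 1*|exp(-4*I*pi/5)|^2 + 1*|exp(4*I*pi/5)|^2 + 1*|exp(2*I*pi/5)|^2]
  = (1/5)[(1) + (1) + (1) + (1) + (1)] = 5/5 = 1.
(Exp terms are combined using exp(i*s)*conj(exp(i*t)) = exp(i*(s-t)), and sums of them are collapsed using the identity that for every m > 1 the m distinct m-th roots of unity sum to 0, e.g. 1 + exp(2*I*pi/3) + exp(-2*I*pi/3) = 0.)
A character is irreducible iff <chi, chi> = 1, so this representation is irreducible.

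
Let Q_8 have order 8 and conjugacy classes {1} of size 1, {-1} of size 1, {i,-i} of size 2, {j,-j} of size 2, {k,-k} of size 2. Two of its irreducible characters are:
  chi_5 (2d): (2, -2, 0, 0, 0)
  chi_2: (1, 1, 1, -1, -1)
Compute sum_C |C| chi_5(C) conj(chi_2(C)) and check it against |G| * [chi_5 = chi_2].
Sum = 0; so <chi_5, chi_2> = 0 (distinct irreducibles are orthogonal).

Explanation: Compute term by term over conjugacy classes (|C| * chi_5(C) * conj(chi_2(C))):
  1*(2)*conj(1) + 1*(-2)*conj(1) + 2*(0)*conj(1) + 2*(0)*conj(-1) + 2*(0)*conj(-1)
  = (2) + (-2) + (0) + (0) + (0)
  = 0.
Dividing by |G| = 8 gives 0/8 = 0, matching the row-orthogonality relation <chi_5, chi_2> = [chi_5 = chi_2].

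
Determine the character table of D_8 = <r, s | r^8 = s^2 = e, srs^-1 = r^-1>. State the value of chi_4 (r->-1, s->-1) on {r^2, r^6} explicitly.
Conjugacy classes: {e} of size 1, {r^4} of size 1, {r^1, r^7} of size 2, {r^2, r^6} of size 2, {r^3, r^5} of size 2, {s, sr^2, ...} of size 4, {sr, sr^3, ...} of size 4.
Character table:
  irrep \ class              {e} (size 1)  {r^4} (size 1)  {r^1, r^7} (size 2)  {r^2, r^6} (size 2)  {r^3, r^5} (size 2)  {s, sr^2, ...} (size 4)  {sr, sr^3, ...} (size 4)
  chi_1 (triv)               1             1               1                    1                    1                    1                        1                       
  chi_2 (sign: r->1, s->-1)  1             1               1                    1                    1                    -1                       -1                      
  chi_3 (r->-1, s->1)        1             1               -1                   1                    -1                   1                        -1                      
  chi_4 (r->-1, s->-1)       1             1               -1                   1                    -1                   -1                       1                       
  chi_5 (2d, j=1)            2             -2              sqrt(2)              0                    -sqrt(2)             0                        0                       
  chi_6 (2d, j=2)            2             2               0                    -2                   0                    0                        0                       
  chi_7 (2d, j=3)            2             -2              -sqrt(2)             0                    sqrt(2)              0                        0                       

Spot check: chi_4 (r->-1, s->-1) on {r^2, r^6} = 1.

Details: D_8 has order 2*8 = 16 with 7 conjugacy classes, hence 7 irreducibles. Sum of squared dims 1 + 1 + 1 + 1 + 4 + 4 + 4 = 16 = |G|. Linear characters come from the abelianisation; the 2-dimensional irreps have character r^k -> 2*cos(2*pi*j*k/8), reflections -> 0.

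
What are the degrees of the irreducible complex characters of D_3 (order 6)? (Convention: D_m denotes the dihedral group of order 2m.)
Dimensions: 1, 1, 2

Details: There are 3 irreducibles (= number of conjugacy classes). Their dimensions d_i satisfy sum d_i^2 = |G| = 6: 1 + 1 + 4 = 6.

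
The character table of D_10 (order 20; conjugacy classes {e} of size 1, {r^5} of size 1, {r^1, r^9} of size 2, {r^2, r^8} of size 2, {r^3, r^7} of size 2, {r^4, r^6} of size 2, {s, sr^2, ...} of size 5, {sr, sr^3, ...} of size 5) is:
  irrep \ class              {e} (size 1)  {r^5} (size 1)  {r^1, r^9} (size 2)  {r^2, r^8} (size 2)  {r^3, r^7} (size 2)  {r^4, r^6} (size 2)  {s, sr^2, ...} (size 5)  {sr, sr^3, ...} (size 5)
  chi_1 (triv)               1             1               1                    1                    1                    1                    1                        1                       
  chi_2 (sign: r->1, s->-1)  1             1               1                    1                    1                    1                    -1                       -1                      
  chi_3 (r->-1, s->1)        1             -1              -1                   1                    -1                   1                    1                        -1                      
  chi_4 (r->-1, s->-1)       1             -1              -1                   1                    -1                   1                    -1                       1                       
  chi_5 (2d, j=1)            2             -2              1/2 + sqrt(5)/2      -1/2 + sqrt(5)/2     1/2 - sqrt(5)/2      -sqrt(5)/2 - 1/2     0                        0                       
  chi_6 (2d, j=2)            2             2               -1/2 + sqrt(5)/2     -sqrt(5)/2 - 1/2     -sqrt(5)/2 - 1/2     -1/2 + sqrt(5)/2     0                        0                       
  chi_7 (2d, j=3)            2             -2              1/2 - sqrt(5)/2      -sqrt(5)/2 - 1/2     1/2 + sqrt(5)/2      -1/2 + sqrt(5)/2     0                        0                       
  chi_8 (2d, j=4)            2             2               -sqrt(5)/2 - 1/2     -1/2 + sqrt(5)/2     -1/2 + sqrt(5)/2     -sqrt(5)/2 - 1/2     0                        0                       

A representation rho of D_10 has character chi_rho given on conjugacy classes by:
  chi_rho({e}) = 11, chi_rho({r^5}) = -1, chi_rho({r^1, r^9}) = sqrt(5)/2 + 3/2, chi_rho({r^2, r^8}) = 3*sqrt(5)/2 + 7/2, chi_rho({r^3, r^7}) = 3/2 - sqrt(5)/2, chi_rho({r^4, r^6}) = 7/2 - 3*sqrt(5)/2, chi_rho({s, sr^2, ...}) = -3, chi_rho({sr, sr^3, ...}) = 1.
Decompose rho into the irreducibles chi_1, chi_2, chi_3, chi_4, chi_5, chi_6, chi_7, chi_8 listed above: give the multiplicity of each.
Multiplicities: chi_1: 1, chi_2: 2, chi_3: 0, chi_4: 2, chi_5: 2, chi_6: 0, chi_7: 0, chi_8: 1.

Explanation: Use <chi_rho, chi> = (1/|G|) sum_C |C| * chi_rho(C) * conj(chi(C)) with |G| = 20 for each irreducible chi in the table:
  <chi_rho, chi_1> = (1/20)[1*(11)*conj(1) + 1*(-1)*conj(1) + 2*(sqrt(5)/2 + 3/2)*conj(1) + 2*(3*sqrt(5)/2 + 7/2)*conj(1) + 2*(3/2 - sqrt(5)/2)*conj(1) + 2*(7/2 - 3*sqrt(5)/2)*conj(1) + 5*(-3)*conj(1) + 5*(1)*conj(1)]
      = (1/20)[(11) + (-1) + (sqrt(5) + 3) + (3*sqrt(5) + 7) + (3 - sqrt(5)) + (7 - 3*sqrt(5)) + (-15) + (5)] = 20/20 = 1
  <chi_rho, chi_2> = (1/20)[1*(11)*conj(1) + 1*(-1)*conj(1) + 2*(sqrt(5)/2 + 3/2)*conj(1) + 2*(3*sqrt(5)/2 + 7/2)*conj(1) + 2*(3/2 - sqrt(5)/2)*conj(1) + 2*(7/2 - 3*sqrt(5)/2)*conj(1) + 5*(-3)*conj(-1) + 5*(1)*conj(-1)]
      = (1/20)[(11) + (-1) + (sqrt(5) + 3) + (3*sqrt(5) + 7) + (3 - sqrt(5)) + (7 - 3*sqrt(5)) + (15) + (-5)] = 40/20 = 2
  <chi_rho, chi_3> = (1/20)[1*(11)*conj(1) + 1*(-1)*conj(-1) + 2*(sqrt(5)/2 + 3/2)*conj(-1) + 2*(3*sqrt(5)/2 + 7/2)*conj(1) + 2*(3/2 - sqrt(5)/2)*conj(-1) + 2*(7/2 - 3*sqrt(5)/2)*conj(1) + 5*(-3)*conj(1) + 5*(1)*conj(-1)]
      = (1/20)[(11) + (1) + (-3 - sqrt(5)) + (3*sqrt(5) + 7) + (-3 + sqrt(5)) + (7 - 3*sqrt(5)) + (-15) + (-5)] = 0/20 = 0
  <chi_rho, chi_4> = (1/20)[1*(11)*conj(1) + 1*(-1)*conj(-1) + 2*(sqrt(5)/2 + 3/2)*conj(-1) + 2*(3*sqrt(5)/2 + 7/2)*conj(1) + 2*(3/2 - sqrt(5)/2)*conj(-1) + 2*(7/2 - 3*sqrt(5)/2)*conj(1) + 5*(-3)*conj(-1) + 5*(1)*conj(1)]
      = (1/20)[(11) + (1) + (-3 - sqrt(5)) + (3*sqrt(5) + 7) + (-3 + sqrt(5)) + (7 - 3*sqrt(5)) + (15) + (5)] = 40/20 = 2
  <chi_rho, chi_5> = (1/20)[1*(11)*conj(2) + 1*(-1)*conj(-2) + 2*(sqrt(5)/2 + 3/2)*conj(1/2 + sqrt(5)/2) + 2*(3*sqrt(5)/2 + 7/2)*conj(-1/2 + sqrt(5)/2) + 2*(3/2 - sqrt(5)/2)*conj(1/2 - sqrt(5)/2) + 2*(7/2 - 3*sqrt(5)/2)*conj(-sqrt(5)/2 - 1/2) + 5*(-3)*conj(0) + 5*(1)*conj(0)]
      = (1/20)[(22) + (2) + (4 + 2*sqrt(5)) + (4 + 2*sqrt(5)) + (4 - 2*sqrt(5)) + (4 - 2*sqrt(5)) + (0) + (0)] = 40/20 = 2
  <chi_rho, chi_6> = (1/20)[1*(11)*conj(2) + 1*(-1)*conj(2) + 2*(sqrt(5)/2 + 3/2)*conj(-1/2 + sqrt(5)/2) + 2*(3*sqrt(5)/2 + 7/2)*conj(-sqrt(5)/2 - 1/2) + 2*(3/2 - sqrt(5)/2)*conj(-sqrt(5)/2 - 1/2) + 2*(7/2 - 3*sqrt(5)/2)*conj(-1/2 + sqrt(5)/2) + 5*(-3)*conj(0) + 5*(1)*conj(0)]
      = (1/20)[(22) + (-2) + (1 + sqrt(5)) + (-5*sqrt(5) - 11) + (1 - sqrt(5)) + (-11 + 5*sqrt(5)) + (0) + (0)] = 0/20 = 0
  <chi_rho, chi_7> = (1/20)[1*(11)*conj(2) + 1*(-1)*conj(-2) + 2*(sqrt(5)/2 + 3/2)*conj(1/2 - sqrt(5)/2) + 2*(3*sqrt(5)/2 + 7/2)*conj(-sqrt(5)/2 - 1/2) + 2*(3/2 - sqrt(5)/2)*conj(1/2 + sqrt(5)/2) + 2*(7/2 - 3*sqrt(5)/2)*conj(-1/2 + sqrt(5)/2) + 5*(-3)*conj(0) + 5*(1)*conj(0)]
      = (1/20)[(22) + (2) + (-sqrt(5) - 1) + (-5*sqrt(5) - 11) + (-1 + sqrt(5)) + (-11 + 5*sqrt(5)) + (0) + (0)] = 0/20 = 0
  <chi_rho, chi_8> = (1/20)[1*(11)*conj(2) + 1*(-1)*conj(2) + 2*(sqrt(5)/2 + 3/2)*conj(-sqrt(5)/2 - 1/2) + 2*(3*sqrt(5)/2 + 7/2)*conj(-1/2 + sqrt(5)/2) + 2*(3/2 - sqrt(5)/2)*conj(-1/2 + sqrt(5)/2) + 2*(7/2 - 3*sqrt(5)/2)*conj(-sqrt(5)/2 - 1/2) + 5*(-3)*conj(0) + 5*(1)*conj(0)]
      = (1/20)[(22) + (-2) + (-2*sqrt(5) - 4) + (4 + 2*sqrt(5)) + (-4 + 2*sqrt(5)) + (4 - 2*sqrt(5)) + (0) + (0)] = 20/20 = 1
Dimension check: dim(rho) = sum (mult * dim) = 1*1 + 2*1 + 0*1 + 2*1 + 2*2 + 0*2 + 0*2 + 1*2 = 11 = chi_rho(e) = 11.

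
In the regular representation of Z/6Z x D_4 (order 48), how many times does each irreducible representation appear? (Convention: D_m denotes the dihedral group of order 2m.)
Each irreducible V_i of dimension d_i appears with multiplicity d_i, i.e. rho_reg = (direct sum over all irreducibles V_i) d_i V_i. The irreducible dimensions for Z/6Z x D_4 are 1, 1, 1, 1, 1, 1, 1, 1, 1, 1, 1, 1, 1, 1, 1, 1, 1, 1, 1, 1, 1, 1, 1, 1, 2, 2, 2, 2, 2, 2: 24 irreducibles of dimension 1, each with multiplicity 1; 6 irreducibles of dimension 2, each with multiplicity 2. Total dimension 24*1*1 + 6*2*2 = 48 = |G|.

Derivation: General theorem: in the regular representation of a finite group G, each irreducible appears with multiplicity equal to its dimension. Check: dim(rho_reg) = sum d_i^2 = 1 + 1 + 1 + 1 + 1 + 1 + 1 + 1 + 1 + 1 + 1 + 1 + 1 + 1 + 1 + 1 + 1 + 1 + 1 + 1 + 1 + 1 + 1 + 1 + 4 + 4 + 4 + 4 + 4 + 4 = 48 = |G|.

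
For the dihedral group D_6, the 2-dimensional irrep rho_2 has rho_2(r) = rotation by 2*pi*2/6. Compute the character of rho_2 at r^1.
chi_{rho_2}(r^1) = 2*cos(2*pi*2*1/6) = -1

Details: rho_2(r^1) is rotation by angle 2*pi*2*1/6, whose trace is 2*cos(2*pi*2*1/6) = -1.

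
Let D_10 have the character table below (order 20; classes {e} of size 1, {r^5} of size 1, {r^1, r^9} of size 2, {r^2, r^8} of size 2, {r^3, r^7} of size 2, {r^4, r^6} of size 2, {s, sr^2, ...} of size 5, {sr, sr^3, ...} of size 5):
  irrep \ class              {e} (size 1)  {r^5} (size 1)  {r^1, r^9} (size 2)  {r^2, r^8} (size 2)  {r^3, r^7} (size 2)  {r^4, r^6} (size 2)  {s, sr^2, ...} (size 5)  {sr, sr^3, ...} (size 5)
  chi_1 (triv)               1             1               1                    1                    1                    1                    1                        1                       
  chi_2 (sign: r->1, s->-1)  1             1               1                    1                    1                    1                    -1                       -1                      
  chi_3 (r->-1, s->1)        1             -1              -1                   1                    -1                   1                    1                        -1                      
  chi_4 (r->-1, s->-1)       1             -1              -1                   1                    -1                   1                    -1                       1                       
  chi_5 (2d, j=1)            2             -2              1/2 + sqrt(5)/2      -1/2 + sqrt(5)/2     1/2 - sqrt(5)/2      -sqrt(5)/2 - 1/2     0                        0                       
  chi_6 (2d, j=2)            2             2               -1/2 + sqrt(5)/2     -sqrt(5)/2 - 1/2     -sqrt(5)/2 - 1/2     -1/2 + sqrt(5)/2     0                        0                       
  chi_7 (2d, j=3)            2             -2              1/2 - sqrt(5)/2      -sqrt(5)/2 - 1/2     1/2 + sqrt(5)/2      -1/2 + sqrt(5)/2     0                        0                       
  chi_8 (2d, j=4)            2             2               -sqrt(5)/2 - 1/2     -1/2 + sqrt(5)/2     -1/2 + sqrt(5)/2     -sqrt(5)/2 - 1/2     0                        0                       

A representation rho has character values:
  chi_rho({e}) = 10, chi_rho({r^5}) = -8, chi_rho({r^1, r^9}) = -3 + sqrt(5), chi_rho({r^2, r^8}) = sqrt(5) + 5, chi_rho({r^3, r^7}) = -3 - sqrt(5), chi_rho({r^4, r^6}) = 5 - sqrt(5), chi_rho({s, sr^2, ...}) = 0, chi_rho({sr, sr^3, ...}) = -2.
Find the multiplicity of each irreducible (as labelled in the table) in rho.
Multiplicities: chi_1: 0, chi_2: 1, chi_3: 3, chi_4: 2, chi_5: 2, chi_6: 0, chi_7: 0, chi_8: 0.

Reasoning: Use <chi_rho, chi> = (1/|G|) sum_C |C| * chi_rho(C) * conj(chi(C)) with |G| = 20 for each irreducible chi in the table:
  <chi_rho, chi_1> = (1/20)[1*(10)*conj(1) + 1*(-8)*conj(1) + 2*(-3 + sqrt(5))*conj(1) + 2*(sqrt(5) + 5)*conj(1) + 2*(-3 - sqrt(5))*conj(1) + 2*(5 - sqrt(5))*conj(1) + 5*(0)*conj(1) + 5*(-2)*conj(1)]
      = (1/20)[(10) + (-8) + (-6 + 2*sqrt(5)) + (2*sqrt(5) + 10) + (-6 - 2*sqrt(5)) + (10 - 2*sqrt(5)) + (0) + (-10)] = 0/20 = 0
  <chi_rho, chi_2> = (1/20)[1*(10)*conj(1) + 1*(-8)*conj(1) + 2*(-3 + sqrt(5))*conj(1) + 2*(sqrt(5) + 5)*conj(1) + 2*(-3 - sqrt(5))*conj(1) + 2*(5 - sqrt(5))*conj(1) + 5*(0)*conj(-1) + 5*(-2)*conj(-1)]
      = (1/20)[(10) + (-8) + (-6 + 2*sqrt(5)) + (2*sqrt(5) + 10) + (-6 - 2*sqrt(5)) + (10 - 2*sqrt(5)) + (0) + (10)] = 20/20 = 1
  <chi_rho, chi_3> = (1/20)[1*(10)*conj(1) + 1*(-8)*conj(-1) + 2*(-3 + sqrt(5))*conj(-1) + 2*(sqrt(5) + 5)*conj(1) + 2*(-3 - sqrt(5))*conj(-1) + 2*(5 - sqrt(5))*conj(1) + 5*(0)*conj(1) + 5*(-2)*conj(-1)]
      = (1/20)[(10) + (8) + (6 - 2*sqrt(5)) + (2*sqrt(5) + 10) + (2*sqrt(5) + 6) + (10 - 2*sqrt(5)) + (0) + (10)] = 60/20 = 3
  <chi_rho, chi_4> = (1/20)[1*(10)*conj(1) + 1*(-8)*conj(-1) + 2*(-3 + sqrt(5))*conj(-1) + 2*(sqrt(5) + 5)*conj(1) + 2*(-3 - sqrt(5))*conj(-1) + 2*(5 - sqrt(5))*conj(1) + 5*(0)*conj(-1) + 5*(-2)*conj(1)]
      = (1/20)[(10) + (8) + (6 - 2*sqrt(5)) + (2*sqrt(5) + 10) + (2*sqrt(5) + 6) + (10 - 2*sqrt(5)) + (0) + (-10)] = 40/20 = 2
  <chi_rho, chi_5> = (1/20)[1*(10)*conj(2) + 1*(-8)*conj(-2) + 2*(-3 + sqrt(5))*conj(1/2 + sqrt(5)/2) + 2*(sqrt(5) + 5)*conj(-1/2 + sqrt(5)/2) + 2*(-3 - sqrt(5))*conj(1/2 - sqrt(5)/2) + 2*(5 - sqrt(5))*conj(-sqrt(5)/2 - 1/2) + 5*(0)*conj(0) + 5*(-2)*conj(0)]
      = (1/20)[(20) + (16) + (2 - 2*sqrt(5)) + (4*sqrt(5)) + (2 + 2*sqrt(5)) + (-4*sqrt(5)) + (0) + (0)] = 40/20 = 2
  <chi_rho, chi_6> = (1/20)[1*(10)*conj(2) + 1*(-8)*conj(2) + 2*(-3 + sqrt(5))*conj(-1/2 + sqrt(5)/2) + 2*(sqrt(5) + 5)*conj(-sqrt(5)/2 - 1/2) + 2*(-3 - sqrt(5))*conj(-sqrt(5)/2 - 1/2) + 2*(5 - sqrt(5))*conj(-1/2 + sqrt(5)/2) + 5*(0)*conj(0) + 5*(-2)*conj(0)]
      = (1/20)[(20) + (-16) + (8 - 4*sqrt(5)) + (-6*sqrt(5) - 10) + (8 + 4*sqrt(5)) + (-10 + 6*sqrt(5)) + (0) + (0)] = 0/20 = 0
  <chi_rho, chi_7> = (1/20)[1*(10)*conj(2) + 1*(-8)*conj(-2) + 2*(-3 + sqrt(5))*conj(1/2 - sqrt(5)/2) + 2*(sqrt(5) + 5)*conj(-sqrt(5)/2 - 1/2) + 2*(-3 - sqrt(5))*conj(1/2 + sqrt(5)/2) + 2*(5 - sqrt(5))*conj(-1/2 + sqrt(5)/2) + 5*(0)*conj(0) + 5*(-2)*conj(0)]
      = (1/20)[(20) + (16) + (-8 + 4*sqrt(5)) + (-6*sqrt(5) - 10) + (-4*sqrt(5) - 8) + (-10 + 6*sqrt(5)) + (0) + (0)] = 0/20 = 0
  <chi_rho, chi_8> = (1/20)[1*(10)*conj(2) + 1*(-8)*conj(2) + 2*(-3 + sqrt(5))*conj(-sqrt(5)/2 - 1/2) + 2*(sqrt(5) + 5)*conj(-1/2 + sqrt(5)/2) + 2*(-3 - sqrt(5))*conj(-1/2 + sqrt(5)/2) + 2*(5 - sqrt(5))*conj(-sqrt(5)/2 - 1/2) + 5*(0)*conj(0) + 5*(-2)*conj(0)]
      = (1/20)[(20) + (-16) + (-2 + 2*sqrt(5)) + (4*sqrt(5)) + (-2*sqrt(5) - 2) + (-4*sqrt(5)) + (0) + (0)] = 0/20 = 0
Dimension check: dim(rho) = sum (mult * dim) = 0*1 + 1*1 + 3*1 + 2*1 + 2*2 + 0*2 + 0*2 + 0*2 = 10 = chi_rho(e) = 10.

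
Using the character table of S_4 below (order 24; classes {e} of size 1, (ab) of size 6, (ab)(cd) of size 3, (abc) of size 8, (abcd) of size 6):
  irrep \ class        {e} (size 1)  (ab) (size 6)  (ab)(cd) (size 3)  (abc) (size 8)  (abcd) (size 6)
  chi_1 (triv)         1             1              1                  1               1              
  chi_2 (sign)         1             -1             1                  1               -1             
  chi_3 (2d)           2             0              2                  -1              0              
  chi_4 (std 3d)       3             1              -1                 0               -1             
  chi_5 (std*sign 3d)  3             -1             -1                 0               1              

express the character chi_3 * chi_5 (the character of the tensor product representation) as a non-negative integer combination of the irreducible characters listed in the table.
chi_3 tensor chi_5 = chi_4 + chi_5 (all other irreducibles have multiplicity 0).

Details: The character of a tensor product is the pointwise product (chi_3 * chi_5)(C) = chi_3(C) * chi_5(C):
  {e}: (2)*(3), (ab): (0)*(-1), (ab)(cd): (2)*(-1), (abc): (-1)*(0), (abcd): (0)*(1)
so (chi_3 * chi_5) takes values
  {e} -> 6, (ab) -> 0, (ab)(cd) -> -2, (abc) -> 0, (abcd) -> 0.
Now take the inner product of this character with each irreducible chi from the table, <chi_3*chi_5, chi> = (1/24) sum_C |C| (chi_3*chi_5)(C) conj(chi(C)):
  <chi_3*chi_5, chi_1> = (1/24)[1*(6)*conj(1) + 6*(0)*conj(1) + 3*(-2)*conj(1) + 8*(0)*conj(1) + 6*(0)*conj(1)]
      = (1/24)[(6) + (0) + (-6) + (0) + (0)] = 0/24 = 0
  <chi_3*chi_5, chi_2> = (1/24)[1*(6)*conj(1) + 6*(0)*conj(-1) + 3*(-2)*conj(1) + 8*(0)*conj(1) + 6*(0)*conj(-1)]
      = (1/24)[(6) + (0) + (-6) + (0) + (0)] = 0/24 = 0
  <chi_3*chi_5, chi_3> = (1/24)[1*(6)*conj(2) + 6*(0)*conj(0) + 3*(-2)*conj(2) + 8*(0)*conj(-1) + 6*(0)*conj(0)]
      = (1/24)[(12) + (0) + (-12) + (0) + (0)] = 0/24 = 0
  <chi_3*chi_5, chi_4> = (1/24)[1*(6)*conj(3) + 6*(0)*conj(1) + 3*(-2)*conj(-1) + 8*(0)*conj(0) + 6*(0)*conj(-1)]
      = (1/24)[(18) + (0) + (6) + (0) + (0)] = 24/24 = 1
  <chi_3*chi_5, chi_5> = (1/24)[1*(6)*conj(3) + 6*(0)*conj(-1) + 3*(-2)*conj(-1) + 8*(0)*conj(0) + 6*(0)*conj(1)]
      = (1/24)[(18) + (0) + (6) + (0) + (0)] = 24/24 = 1
Hence the multiplicities are chi_4: 1, chi_5: 1. Dimension check: dim(chi_3)*dim(chi_5) = 2*3 = 6 and sum (mult * dim) = 1*3 + 1*3 = 6.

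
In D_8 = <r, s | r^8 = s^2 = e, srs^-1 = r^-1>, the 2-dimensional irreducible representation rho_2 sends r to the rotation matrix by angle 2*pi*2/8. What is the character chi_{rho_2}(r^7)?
chi_{rho_2}(r^7) = 2*cos(2*pi*2*7/8) = 0

Proof sketch: rho_2(r^7) is rotation by angle 2*pi*2*7/8, whose trace is 2*cos(2*pi*2*7/8) = 0.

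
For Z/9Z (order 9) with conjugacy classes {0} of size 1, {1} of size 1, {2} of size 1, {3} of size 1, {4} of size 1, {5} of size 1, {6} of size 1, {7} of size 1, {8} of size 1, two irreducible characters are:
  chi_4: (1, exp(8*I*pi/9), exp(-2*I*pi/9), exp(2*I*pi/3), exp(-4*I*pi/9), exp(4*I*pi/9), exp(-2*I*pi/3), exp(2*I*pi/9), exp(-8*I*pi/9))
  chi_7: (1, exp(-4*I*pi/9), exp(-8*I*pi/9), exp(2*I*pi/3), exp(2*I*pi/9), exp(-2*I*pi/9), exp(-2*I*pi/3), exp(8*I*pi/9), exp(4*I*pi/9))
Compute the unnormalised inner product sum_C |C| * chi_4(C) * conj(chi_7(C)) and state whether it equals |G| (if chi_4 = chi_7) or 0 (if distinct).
Sum = 0; so <chi_4, chi_7> = 0 (distinct irreducibles are orthogonal).

Proof sketch: Compute term by term over conjugacy classes (|C| * chi_4(C) * conj(chi_7(C))):
  1*(1)*conj(1) + 1*(exp(8*I*pi/9))*conj(exp(-4*I*pi/9)) + 1*(exp(-2*I*pi/9))*conj(exp(-8*I*pi/9)) + 1*(exp(2*I*pi/3))*conj(exp(2*I*pi/3)) + 1*(exp(-4*I*pi/9))*conj(exp(2*I*pi/9)) + 1*(exp(4*I*pi/9))*conj(exp(-2*I*pi/9)) + 1*(exp(-2*I*pi/3))*conj(exp(-2*I*pi/3)) + 1*(exp(2*I*pi/9))*conj(exp(8*I*pi/9)) + 1*(exp(-8*I*pi/9))*conj(exp(4*I*pi/9))
  = (1) + (exp(-2*I*pi/3)) + (exp(2*I*pi/3)) + (1) + (exp(-2*I*pi/3)) + (exp(2*I*pi/3)) + (1) + (exp(-2*I*pi/3)) + (exp(2*I*pi/3))
  = 0.
(Exp terms are combined using exp(i*s)*conj(exp(i*t)) = exp(i*(s-t)), and sums of them are collapsed using the identity that for every m > 1 the m distinct m-th roots of unity sum to 0, e.g. 1 + exp(2*I*pi/3) + exp(-2*I*pi/3) = 0.)
Dividing by |G| = 9 gives 0/9 = 0, matching the row-orthogonality relation <chi_4, chi_7> = [chi_4 = chi_7].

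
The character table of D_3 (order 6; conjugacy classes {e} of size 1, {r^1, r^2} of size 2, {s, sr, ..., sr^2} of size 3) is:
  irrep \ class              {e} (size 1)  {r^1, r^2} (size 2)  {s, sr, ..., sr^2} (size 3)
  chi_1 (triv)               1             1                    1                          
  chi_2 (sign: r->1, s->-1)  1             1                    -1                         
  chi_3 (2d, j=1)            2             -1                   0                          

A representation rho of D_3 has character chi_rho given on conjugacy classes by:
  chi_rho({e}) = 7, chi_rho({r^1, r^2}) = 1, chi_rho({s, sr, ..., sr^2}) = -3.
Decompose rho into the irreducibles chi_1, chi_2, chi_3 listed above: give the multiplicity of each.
Multiplicities: chi_1: 0, chi_2: 3, chi_3: 2.

Explanation: Use <chi_rho, chi> = (1/|G|) sum_C |C| * chi_rho(C) * conj(chi(C)) with |G| = 6 for each irreducible chi in the table:
  <chi_rho, chi_1> = (1/6)[1*(7)*conj(1) + 2*(1)*conj(1) + 3*(-3)*conj(1)]
      = (1/6)[(7) + (2) + (-9)] = 0/6 = 0
  <chi_rho, chi_2> = (1/6)[1*(7)*conj(1) + 2*(1)*conj(1) + 3*(-3)*conj(-1)]
      = (1/6)[(7) + (2) + (9)] = 18/6 = 3
  <chi_rho, chi_3> = (1/6)[1*(7)*conj(2) + 2*(1)*conj(-1) + 3*(-3)*conj(0)]
      = (1/6)[(14) + (-2) + (0)] = 12/6 = 2
Dimension check: dim(rho) = sum (mult * dim) = 0*1 + 3*1 + 2*2 = 7 = chi_rho(e) = 7.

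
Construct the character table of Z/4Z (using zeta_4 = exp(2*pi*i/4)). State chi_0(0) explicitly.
Character table of Z/4Z (irreps indexed chi_0,...,chi_3 with chi_k(m) = zeta_4^(k*m), zeta_4 = exp(2*pi*i/4)):
  irrep \ class  {0} (size 1)  {1} (size 1)  {2} (size 1)  {3} (size 1)
  chi_0          1             1             1             1           
  chi_1          1             I             -1            -I          
  chi_2          1             -1            1             -1          
  chi_3          1             -I            -1            I           

Spot check: chi_0(0) = zeta_4^(0*0) = zeta_4^0 = 1.

Working: Z/4Z is abelian, so all 4 irreducible complex representations are 1-dimensional. They are given by chi_k(m) = zeta_4^(k*m) for k = 0,...,3. Row orthogonality: sum_m chi_k(m) conj(chi_l(m)) = 4 * [k = l].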